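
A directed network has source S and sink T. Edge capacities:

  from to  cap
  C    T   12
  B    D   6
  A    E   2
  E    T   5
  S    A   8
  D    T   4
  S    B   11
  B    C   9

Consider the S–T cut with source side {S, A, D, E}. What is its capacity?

Edges leaving {S, A, D, E}: S→B (11), D→T (4), E→T (5).
Cut capacity = 11 + 4 + 5 = 20.

20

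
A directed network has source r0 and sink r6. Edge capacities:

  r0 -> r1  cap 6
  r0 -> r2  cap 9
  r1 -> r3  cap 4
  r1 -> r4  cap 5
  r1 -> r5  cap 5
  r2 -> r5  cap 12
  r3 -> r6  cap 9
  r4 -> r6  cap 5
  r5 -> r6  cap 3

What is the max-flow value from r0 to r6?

Augment r0→r1→r3→r6: bottleneck 4, flow now 4.
Augment r0→r1→r4→r6: bottleneck 2, flow now 6.
Augment r0→r2→r5→r6: bottleneck 3, flow now 9.
No augmenting path remains; maximum flow = 9.
In the residual graph, reachable from r0: {r0, r2, r5}.
Min-cut edges: r0→r1 (6), r5→r6 (3); capacity 6 + 3 = 9.
This cut is saturated, so no flow can exceed 9.

9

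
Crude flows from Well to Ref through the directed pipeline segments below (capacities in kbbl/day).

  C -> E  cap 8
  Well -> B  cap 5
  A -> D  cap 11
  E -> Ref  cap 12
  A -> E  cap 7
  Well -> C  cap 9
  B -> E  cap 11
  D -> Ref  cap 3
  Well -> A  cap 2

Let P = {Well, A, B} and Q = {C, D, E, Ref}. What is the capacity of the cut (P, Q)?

38

Edges leaving {Well, A, B}: Well→C (9), A→D (11), A→E (7), B→E (11).
Cut capacity = 9 + 11 + 7 + 11 = 38.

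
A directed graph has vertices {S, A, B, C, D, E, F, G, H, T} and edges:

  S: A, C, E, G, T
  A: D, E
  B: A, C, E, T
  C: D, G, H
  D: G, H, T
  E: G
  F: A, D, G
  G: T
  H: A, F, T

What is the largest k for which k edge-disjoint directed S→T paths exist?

4

Assign every edge capacity 1; by Menger, the answer equals the max flow.
Path S→T (+1); total 1.
Path S→G→T (+1); total 2.
Path S→A→D→T (+1); total 3.
Path S→C→H→T (+1); total 4.
No residual S→T path; max flow = 4.
Certifying cut of size 4: {G→T, S→A, S→C, S→T}.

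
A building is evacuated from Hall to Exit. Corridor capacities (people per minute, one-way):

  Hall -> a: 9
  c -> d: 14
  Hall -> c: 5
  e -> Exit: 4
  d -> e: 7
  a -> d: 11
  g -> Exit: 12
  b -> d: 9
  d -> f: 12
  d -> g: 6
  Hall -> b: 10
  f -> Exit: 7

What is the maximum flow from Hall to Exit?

17

Augment Hall→a→d→e→Exit: bottleneck 4, flow now 4.
Augment Hall→a→d→f→Exit: bottleneck 5, flow now 9.
Augment Hall→b→d→f→Exit: bottleneck 2, flow now 11.
Augment Hall→b→d→g→Exit: bottleneck 6, flow now 17.
No augmenting path remains; maximum flow = 17.
In the residual graph, reachable from Hall: {Hall, a, b, c, d, e, f}.
Min-cut edges: d→g (6), e→Exit (4), f→Exit (7); capacity 6 + 4 + 7 = 17.
This cut is saturated, so no flow can exceed 17.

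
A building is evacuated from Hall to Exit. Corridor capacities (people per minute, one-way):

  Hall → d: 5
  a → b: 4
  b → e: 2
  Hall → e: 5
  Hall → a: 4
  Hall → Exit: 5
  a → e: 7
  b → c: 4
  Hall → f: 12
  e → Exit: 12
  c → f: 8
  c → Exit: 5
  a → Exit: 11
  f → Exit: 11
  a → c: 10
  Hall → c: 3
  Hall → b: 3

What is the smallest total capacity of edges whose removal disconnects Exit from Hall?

Augment Hall→Exit: bottleneck 5, flow now 5.
Augment Hall→a→Exit: bottleneck 4, flow now 9.
Augment Hall→c→Exit: bottleneck 3, flow now 12.
Augment Hall→e→Exit: bottleneck 5, flow now 17.
Augment Hall→f→Exit: bottleneck 11, flow now 28.
Augment Hall→b→c→Exit: bottleneck 2, flow now 30.
Augment Hall→b→e→Exit: bottleneck 1, flow now 31.
No augmenting path remains; maximum flow = 31.
By max-flow min-cut, the minimum cut capacity equals the max flow.
In the residual graph, reachable from Hall: {Hall, d, f}.
Min-cut edges: Hall→a (4), Hall→b (3), Hall→c (3), Hall→e (5), Hall→Exit (5), f→Exit (11); capacity 4 + 3 + 3 + 5 + 5 + 11 = 31.

31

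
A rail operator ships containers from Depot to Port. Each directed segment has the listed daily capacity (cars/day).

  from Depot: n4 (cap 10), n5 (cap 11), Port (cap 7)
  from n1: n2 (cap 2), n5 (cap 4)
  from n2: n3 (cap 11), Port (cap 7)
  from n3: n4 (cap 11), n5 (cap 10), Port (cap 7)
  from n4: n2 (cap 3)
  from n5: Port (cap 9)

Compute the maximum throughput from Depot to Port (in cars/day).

19

Augment Depot→Port: bottleneck 7, flow now 7.
Augment Depot→n5→Port: bottleneck 9, flow now 16.
Augment Depot→n4→n2→Port: bottleneck 3, flow now 19.
No augmenting path remains; maximum flow = 19.
In the residual graph, reachable from Depot: {Depot, n4, n5}.
Min-cut edges: Depot→Port (7), n4→n2 (3), n5→Port (9); capacity 7 + 3 + 9 = 19.
This cut is saturated, so no flow can exceed 19.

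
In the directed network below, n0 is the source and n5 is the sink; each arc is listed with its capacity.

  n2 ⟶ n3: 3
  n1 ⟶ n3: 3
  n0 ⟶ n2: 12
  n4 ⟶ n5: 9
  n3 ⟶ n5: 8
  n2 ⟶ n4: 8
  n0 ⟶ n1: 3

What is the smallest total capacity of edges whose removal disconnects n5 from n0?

Augment n0→n1→n3→n5: bottleneck 3, flow now 3.
Augment n0→n2→n3→n5: bottleneck 3, flow now 6.
Augment n0→n2→n4→n5: bottleneck 8, flow now 14.
No augmenting path remains; maximum flow = 14.
By max-flow min-cut, the minimum cut capacity equals the max flow.
In the residual graph, reachable from n0: {n0, n2}.
Min-cut edges: n0→n1 (3), n2→n3 (3), n2→n4 (8); capacity 3 + 3 + 8 = 14.

14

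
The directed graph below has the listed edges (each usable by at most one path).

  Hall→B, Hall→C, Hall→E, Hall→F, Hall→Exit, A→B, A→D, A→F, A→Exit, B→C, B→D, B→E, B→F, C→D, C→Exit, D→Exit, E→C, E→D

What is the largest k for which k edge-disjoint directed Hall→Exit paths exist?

3

Assign every edge capacity 1; by Menger, the answer equals the max flow.
Path Hall→Exit (+1); total 1.
Path Hall→C→Exit (+1); total 2.
Path Hall→B→D→Exit (+1); total 3.
No residual Hall→Exit path; max flow = 3.
Certifying cut of size 3: {C→Exit, D→Exit, Hall→Exit}.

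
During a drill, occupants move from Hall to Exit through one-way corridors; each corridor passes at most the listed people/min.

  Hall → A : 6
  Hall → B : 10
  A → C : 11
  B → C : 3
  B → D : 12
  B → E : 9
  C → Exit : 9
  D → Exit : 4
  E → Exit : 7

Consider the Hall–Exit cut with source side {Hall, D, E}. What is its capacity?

27

Edges leaving {Hall, D, E}: Hall→A (6), Hall→B (10), D→Exit (4), E→Exit (7).
Cut capacity = 6 + 10 + 4 + 7 = 27.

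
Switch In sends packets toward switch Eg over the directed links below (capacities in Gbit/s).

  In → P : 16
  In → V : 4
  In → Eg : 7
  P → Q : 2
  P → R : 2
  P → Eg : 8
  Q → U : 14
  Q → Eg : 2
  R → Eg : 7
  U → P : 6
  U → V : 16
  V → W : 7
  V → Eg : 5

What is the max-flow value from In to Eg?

23

Augment In→Eg: bottleneck 7, flow now 7.
Augment In→P→Eg: bottleneck 8, flow now 15.
Augment In→V→Eg: bottleneck 4, flow now 19.
Augment In→P→Q→Eg: bottleneck 2, flow now 21.
Augment In→P→R→Eg: bottleneck 2, flow now 23.
No augmenting path remains; maximum flow = 23.
In the residual graph, reachable from In: {In, P}.
Min-cut edges: In→V (4), In→Eg (7), P→Q (2), P→R (2), P→Eg (8); capacity 4 + 7 + 2 + 2 + 8 = 23.
This cut is saturated, so no flow can exceed 23.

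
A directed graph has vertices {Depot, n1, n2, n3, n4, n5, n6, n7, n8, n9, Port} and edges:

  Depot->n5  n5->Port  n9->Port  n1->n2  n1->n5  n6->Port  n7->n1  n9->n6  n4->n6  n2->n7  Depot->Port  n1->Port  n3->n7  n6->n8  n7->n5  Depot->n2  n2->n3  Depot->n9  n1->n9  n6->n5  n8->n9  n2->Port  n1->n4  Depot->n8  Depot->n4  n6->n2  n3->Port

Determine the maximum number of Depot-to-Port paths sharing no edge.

6

Assign every edge capacity 1; by Menger, the answer equals the max flow.
Path Depot→Port (+1); total 1.
Path Depot→n2→Port (+1); total 2.
Path Depot→n5→Port (+1); total 3.
Path Depot→n9→Port (+1); total 4.
Path Depot→n4→n6→Port (+1); total 5.
Path Depot→n8→n9→n6→n2→n3→Port (+1); total 6.
No residual Depot→Port path; max flow = 6.
Certifying cut of size 6: {Depot→Port, Depot→n2, Depot→n4, Depot→n5, Depot→n8, Depot→n9}.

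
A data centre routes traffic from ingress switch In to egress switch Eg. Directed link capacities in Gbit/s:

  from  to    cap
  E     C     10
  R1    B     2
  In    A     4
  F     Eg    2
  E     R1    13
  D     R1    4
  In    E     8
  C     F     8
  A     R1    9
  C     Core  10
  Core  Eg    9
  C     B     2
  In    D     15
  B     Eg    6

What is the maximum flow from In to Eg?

Augment In→E→R1→B→Eg: bottleneck 2, flow now 2.
Augment In→E→C→F→Eg: bottleneck 2, flow now 4.
Augment In→E→C→Core→Eg: bottleneck 4, flow now 8.
Augment In→D→R1→E→C→Core→Eg: bottleneck 2, flow now 10. (uses reverse residual edge)
No augmenting path remains; maximum flow = 10.
In the residual graph, reachable from In: {In, D, A, R1}.
Min-cut edges: In→E (8), R1→B (2); capacity 8 + 2 = 10.
This cut is saturated, so no flow can exceed 10.

10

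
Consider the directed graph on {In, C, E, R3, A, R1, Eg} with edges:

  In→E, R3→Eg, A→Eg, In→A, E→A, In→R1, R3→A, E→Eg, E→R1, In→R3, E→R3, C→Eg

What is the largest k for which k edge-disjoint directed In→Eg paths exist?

Assign every edge capacity 1; by Menger, the answer equals the max flow.
Path In→E→Eg (+1); total 1.
Path In→R3→Eg (+1); total 2.
Path In→A→Eg (+1); total 3.
No residual In→Eg path; max flow = 3.
Certifying cut of size 3: {In→A, In→E, In→R3}.

3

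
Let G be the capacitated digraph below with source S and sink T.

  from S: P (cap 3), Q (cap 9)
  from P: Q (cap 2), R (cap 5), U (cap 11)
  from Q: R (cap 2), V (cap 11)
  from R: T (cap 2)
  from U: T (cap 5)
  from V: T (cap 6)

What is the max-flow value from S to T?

11

Augment S→P→R→T: bottleneck 2, flow now 2.
Augment S→P→U→T: bottleneck 1, flow now 3.
Augment S→Q→V→T: bottleneck 6, flow now 9.
Augment S→Q→R→P→U→T: bottleneck 2, flow now 11. (uses reverse residual edge)
No augmenting path remains; maximum flow = 11.
In the residual graph, reachable from S: {S, Q, V}.
Min-cut edges: S→P (3), Q→R (2), V→T (6); capacity 3 + 2 + 6 = 11.
This cut is saturated, so no flow can exceed 11.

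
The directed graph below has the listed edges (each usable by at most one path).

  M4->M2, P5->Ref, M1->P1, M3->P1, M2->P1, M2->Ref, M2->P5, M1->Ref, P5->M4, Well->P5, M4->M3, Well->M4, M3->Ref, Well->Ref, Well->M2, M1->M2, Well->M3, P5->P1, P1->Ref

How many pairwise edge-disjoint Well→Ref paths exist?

5

Assign every edge capacity 1; by Menger, the answer equals the max flow.
Path Well→Ref (+1); total 1.
Path Well→P5→Ref (+1); total 2.
Path Well→M2→Ref (+1); total 3.
Path Well→M3→Ref (+1); total 4.
Path Well→M4→M2→P1→Ref (+1); total 5.
No residual Well→Ref path; max flow = 5.
Certifying cut of size 5: {Well→M2, Well→M3, Well→M4, Well→P5, Well→Ref}.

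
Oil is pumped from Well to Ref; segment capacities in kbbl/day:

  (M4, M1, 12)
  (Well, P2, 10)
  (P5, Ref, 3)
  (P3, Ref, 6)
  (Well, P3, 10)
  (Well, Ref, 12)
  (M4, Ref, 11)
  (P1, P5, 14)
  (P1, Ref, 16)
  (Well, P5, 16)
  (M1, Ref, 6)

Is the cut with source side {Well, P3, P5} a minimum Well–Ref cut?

Given cut capacity: 10 + 12 + 6 + 3 = 31.
Augment Well→Ref: bottleneck 12, flow now 12.
Augment Well→P3→Ref: bottleneck 6, flow now 18.
Augment Well→P5→Ref: bottleneck 3, flow now 21.
No augmenting path remains; maximum flow = 21.
In the residual graph, reachable from Well: {Well, P2, P3, P5}.
Min-cut edges: Well→Ref (12), P3→Ref (6), P5→Ref (3); capacity 12 + 6 + 3 = 21.
Cut capacity 31 exceeds the max flow 21, so it is not minimum.

No — its capacity is 31, but the minimum cut has capacity 21.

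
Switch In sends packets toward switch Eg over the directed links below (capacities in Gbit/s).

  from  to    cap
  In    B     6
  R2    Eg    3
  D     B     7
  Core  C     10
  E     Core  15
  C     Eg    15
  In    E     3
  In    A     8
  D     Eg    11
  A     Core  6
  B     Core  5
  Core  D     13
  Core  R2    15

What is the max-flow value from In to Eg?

14

Augment In→B→Core→C→Eg: bottleneck 5, flow now 5.
Augment In→E→Core→C→Eg: bottleneck 3, flow now 8.
Augment In→A→Core→C→Eg: bottleneck 2, flow now 10.
Augment In→A→Core→R2→Eg: bottleneck 3, flow now 13.
Augment In→A→Core→D→Eg: bottleneck 1, flow now 14.
No augmenting path remains; maximum flow = 14.
In the residual graph, reachable from In: {In, B, A}.
Min-cut edges: In→E (3), B→Core (5), A→Core (6); capacity 3 + 5 + 6 = 14.
This cut is saturated, so no flow can exceed 14.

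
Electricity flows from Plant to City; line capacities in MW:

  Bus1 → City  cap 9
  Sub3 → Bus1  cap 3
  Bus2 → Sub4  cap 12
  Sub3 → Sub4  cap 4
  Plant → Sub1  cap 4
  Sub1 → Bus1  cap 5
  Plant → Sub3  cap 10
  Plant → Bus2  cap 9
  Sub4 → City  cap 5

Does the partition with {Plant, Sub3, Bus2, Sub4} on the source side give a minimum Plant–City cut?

Given cut capacity: 4 + 3 + 5 = 12.
Augment Plant→Sub3→Bus1→City: bottleneck 3, flow now 3.
Augment Plant→Sub3→Sub4→City: bottleneck 4, flow now 7.
Augment Plant→Bus2→Sub4→City: bottleneck 1, flow now 8.
Augment Plant→Sub1→Bus1→City: bottleneck 4, flow now 12.
No augmenting path remains; maximum flow = 12.
Cut capacity 12 equals the max flow, so it is a minimum cut.

Yes — it is a minimum cut (capacity 12).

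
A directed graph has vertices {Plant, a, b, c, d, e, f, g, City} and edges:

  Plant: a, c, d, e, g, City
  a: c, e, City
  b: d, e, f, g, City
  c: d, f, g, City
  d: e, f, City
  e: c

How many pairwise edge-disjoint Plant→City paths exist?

4

Assign every edge capacity 1; by Menger, the answer equals the max flow.
Path Plant→City (+1); total 1.
Path Plant→a→City (+1); total 2.
Path Plant→c→City (+1); total 3.
Path Plant→d→City (+1); total 4.
No residual Plant→City path; max flow = 4.
Certifying cut of size 4: {Plant→City, Plant→a, c→City, d→City}.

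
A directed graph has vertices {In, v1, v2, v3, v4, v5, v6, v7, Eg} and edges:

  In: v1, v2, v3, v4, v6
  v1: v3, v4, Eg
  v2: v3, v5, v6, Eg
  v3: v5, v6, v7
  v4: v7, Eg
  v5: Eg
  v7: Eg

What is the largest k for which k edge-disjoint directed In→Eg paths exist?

4

Assign every edge capacity 1; by Menger, the answer equals the max flow.
Path In→v1→Eg (+1); total 1.
Path In→v2→Eg (+1); total 2.
Path In→v4→Eg (+1); total 3.
Path In→v3→v5→Eg (+1); total 4.
No residual In→Eg path; max flow = 4.
Certifying cut of size 4: {In→v1, In→v2, In→v3, In→v4}.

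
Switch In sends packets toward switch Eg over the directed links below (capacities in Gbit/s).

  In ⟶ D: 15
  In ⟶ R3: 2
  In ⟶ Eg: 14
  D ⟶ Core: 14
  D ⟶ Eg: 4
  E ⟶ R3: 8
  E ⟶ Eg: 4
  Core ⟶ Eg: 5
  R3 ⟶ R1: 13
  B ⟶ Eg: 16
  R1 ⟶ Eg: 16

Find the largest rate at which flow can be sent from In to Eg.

Augment In→Eg: bottleneck 14, flow now 14.
Augment In→D→Eg: bottleneck 4, flow now 18.
Augment In→D→Core→Eg: bottleneck 5, flow now 23.
Augment In→R3→R1→Eg: bottleneck 2, flow now 25.
No augmenting path remains; maximum flow = 25.
In the residual graph, reachable from In: {In, D, Core}.
Min-cut edges: In→R3 (2), In→Eg (14), D→Eg (4), Core→Eg (5); capacity 2 + 14 + 4 + 5 = 25.
This cut is saturated, so no flow can exceed 25.

25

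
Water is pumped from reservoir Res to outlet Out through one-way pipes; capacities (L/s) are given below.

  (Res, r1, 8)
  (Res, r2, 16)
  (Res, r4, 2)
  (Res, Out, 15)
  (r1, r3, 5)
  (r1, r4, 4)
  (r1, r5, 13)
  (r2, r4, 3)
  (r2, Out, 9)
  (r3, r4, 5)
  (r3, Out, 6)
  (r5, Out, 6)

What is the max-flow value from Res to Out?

32

Augment Res→Out: bottleneck 15, flow now 15.
Augment Res→r2→Out: bottleneck 9, flow now 24.
Augment Res→r1→r3→Out: bottleneck 5, flow now 29.
Augment Res→r1→r5→Out: bottleneck 3, flow now 32.
No augmenting path remains; maximum flow = 32.
In the residual graph, reachable from Res: {Res, r2, r4}.
Min-cut edges: Res→r1 (8), Res→Out (15), r2→Out (9); capacity 8 + 15 + 9 = 32.
This cut is saturated, so no flow can exceed 32.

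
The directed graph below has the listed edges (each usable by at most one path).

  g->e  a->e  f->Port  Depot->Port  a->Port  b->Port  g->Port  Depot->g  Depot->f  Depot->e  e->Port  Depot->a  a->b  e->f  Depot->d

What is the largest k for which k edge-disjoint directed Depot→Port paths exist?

5

Assign every edge capacity 1; by Menger, the answer equals the max flow.
Path Depot→Port (+1); total 1.
Path Depot→a→Port (+1); total 2.
Path Depot→e→Port (+1); total 3.
Path Depot→f→Port (+1); total 4.
Path Depot→g→Port (+1); total 5.
No residual Depot→Port path; max flow = 5.
Certifying cut of size 5: {Depot→Port, Depot→a, Depot→e, Depot→f, Depot→g}.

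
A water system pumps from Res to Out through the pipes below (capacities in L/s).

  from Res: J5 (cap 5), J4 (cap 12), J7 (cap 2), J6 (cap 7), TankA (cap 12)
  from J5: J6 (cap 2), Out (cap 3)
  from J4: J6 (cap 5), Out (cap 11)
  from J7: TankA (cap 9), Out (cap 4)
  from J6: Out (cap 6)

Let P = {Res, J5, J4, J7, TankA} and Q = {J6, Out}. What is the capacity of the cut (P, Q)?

32

Edges leaving {Res, J5, J4, J7, TankA}: Res→J6 (7), J5→J6 (2), J5→Out (3), J4→J6 (5), J4→Out (11), J7→Out (4).
Cut capacity = 7 + 2 + 3 + 5 + 11 + 4 = 32.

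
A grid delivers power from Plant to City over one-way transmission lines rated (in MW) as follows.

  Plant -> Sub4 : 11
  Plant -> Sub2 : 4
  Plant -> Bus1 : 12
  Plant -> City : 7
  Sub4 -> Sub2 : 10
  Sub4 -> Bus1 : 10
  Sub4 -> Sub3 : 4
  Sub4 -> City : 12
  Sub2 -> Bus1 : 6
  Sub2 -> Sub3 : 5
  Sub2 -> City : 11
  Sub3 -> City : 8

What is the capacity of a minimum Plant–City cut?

22

Augment Plant→City: bottleneck 7, flow now 7.
Augment Plant→Sub4→City: bottleneck 11, flow now 18.
Augment Plant→Sub2→City: bottleneck 4, flow now 22.
No augmenting path remains; maximum flow = 22.
By max-flow min-cut, the minimum cut capacity equals the max flow.
In the residual graph, reachable from Plant: {Plant, Bus1}.
Min-cut edges: Plant→Sub4 (11), Plant→Sub2 (4), Plant→City (7); capacity 11 + 4 + 7 = 22.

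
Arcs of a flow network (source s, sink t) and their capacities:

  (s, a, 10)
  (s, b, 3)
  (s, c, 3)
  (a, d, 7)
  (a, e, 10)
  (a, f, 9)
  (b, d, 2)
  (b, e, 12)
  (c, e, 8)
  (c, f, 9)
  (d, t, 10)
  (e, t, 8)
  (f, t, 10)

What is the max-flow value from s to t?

Augment s→a→d→t: bottleneck 7, flow now 7.
Augment s→a→e→t: bottleneck 3, flow now 10.
Augment s→b→d→t: bottleneck 2, flow now 12.
Augment s→b→e→t: bottleneck 1, flow now 13.
Augment s→c→e→t: bottleneck 3, flow now 16.
No augmenting path remains; maximum flow = 16.
In the residual graph, reachable from s: {s}.
Min-cut edges: s→a (10), s→b (3), s→c (3); capacity 10 + 3 + 3 = 16.
This cut is saturated, so no flow can exceed 16.

16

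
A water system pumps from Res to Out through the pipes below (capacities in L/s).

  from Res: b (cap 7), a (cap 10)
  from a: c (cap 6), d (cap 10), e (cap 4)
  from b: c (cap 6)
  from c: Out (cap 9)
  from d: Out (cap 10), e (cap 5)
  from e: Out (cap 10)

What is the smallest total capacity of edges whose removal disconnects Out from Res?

Augment Res→a→c→Out: bottleneck 6, flow now 6.
Augment Res→a→d→Out: bottleneck 4, flow now 10.
Augment Res→b→c→Out: bottleneck 3, flow now 13.
Augment Res→b→c→a→d→Out: bottleneck 3, flow now 16. (uses reverse residual edge)
No augmenting path remains; maximum flow = 16.
By max-flow min-cut, the minimum cut capacity equals the max flow.
In the residual graph, reachable from Res: {Res, b}.
Min-cut edges: Res→a (10), b→c (6); capacity 10 + 6 = 16.

16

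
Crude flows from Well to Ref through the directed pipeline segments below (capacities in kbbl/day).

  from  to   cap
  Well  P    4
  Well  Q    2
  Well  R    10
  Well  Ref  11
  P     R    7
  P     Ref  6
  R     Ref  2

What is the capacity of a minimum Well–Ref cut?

Augment Well→Ref: bottleneck 11, flow now 11.
Augment Well→P→Ref: bottleneck 4, flow now 15.
Augment Well→R→Ref: bottleneck 2, flow now 17.
No augmenting path remains; maximum flow = 17.
By max-flow min-cut, the minimum cut capacity equals the max flow.
In the residual graph, reachable from Well: {Well, Q, R}.
Min-cut edges: Well→P (4), Well→Ref (11), R→Ref (2); capacity 4 + 11 + 2 = 17.

17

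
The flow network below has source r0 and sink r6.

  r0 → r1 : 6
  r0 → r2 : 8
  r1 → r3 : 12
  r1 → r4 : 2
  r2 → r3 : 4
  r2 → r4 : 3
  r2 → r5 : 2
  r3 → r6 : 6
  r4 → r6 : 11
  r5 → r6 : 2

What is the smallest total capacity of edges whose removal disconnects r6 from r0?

Augment r0→r1→r3→r6: bottleneck 6, flow now 6.
Augment r0→r2→r4→r6: bottleneck 3, flow now 9.
Augment r0→r2→r5→r6: bottleneck 2, flow now 11.
Augment r0→r2→r3→r1→r4→r6: bottleneck 2, flow now 13. (uses reverse residual edge)
No augmenting path remains; maximum flow = 13.
By max-flow min-cut, the minimum cut capacity equals the max flow.
In the residual graph, reachable from r0: {r0, r1, r2, r3}.
Min-cut edges: r1→r4 (2), r2→r4 (3), r2→r5 (2), r3→r6 (6); capacity 2 + 3 + 2 + 6 = 13.

13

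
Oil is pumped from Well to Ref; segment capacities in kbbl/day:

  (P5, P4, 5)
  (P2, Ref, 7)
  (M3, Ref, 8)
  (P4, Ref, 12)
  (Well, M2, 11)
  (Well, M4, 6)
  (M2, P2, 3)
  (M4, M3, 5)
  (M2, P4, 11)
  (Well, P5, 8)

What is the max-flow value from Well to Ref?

20

Augment Well→M4→M3→Ref: bottleneck 5, flow now 5.
Augment Well→P5→P4→Ref: bottleneck 5, flow now 10.
Augment Well→M2→P4→Ref: bottleneck 7, flow now 17.
Augment Well→M2→P2→Ref: bottleneck 3, flow now 20.
No augmenting path remains; maximum flow = 20.
In the residual graph, reachable from Well: {Well, M4, P5, M2, P4}.
Min-cut edges: M4→M3 (5), M2→P2 (3), P4→Ref (12); capacity 5 + 3 + 12 = 20.
This cut is saturated, so no flow can exceed 20.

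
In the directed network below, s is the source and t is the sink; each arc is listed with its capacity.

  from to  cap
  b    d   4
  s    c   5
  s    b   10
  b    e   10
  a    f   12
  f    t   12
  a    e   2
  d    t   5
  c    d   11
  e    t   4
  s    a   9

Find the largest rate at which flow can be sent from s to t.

Augment s→a→e→t: bottleneck 2, flow now 2.
Augment s→a→f→t: bottleneck 7, flow now 9.
Augment s→b→d→t: bottleneck 4, flow now 13.
Augment s→b→e→t: bottleneck 2, flow now 15.
Augment s→c→d→t: bottleneck 1, flow now 16.
Augment s→b→e→a→f→t: bottleneck 2, flow now 18. (uses reverse residual edge)
No augmenting path remains; maximum flow = 18.
In the residual graph, reachable from s: {s, b, c, d, e}.
Min-cut edges: s→a (9), d→t (5), e→t (4); capacity 9 + 5 + 4 = 18.
This cut is saturated, so no flow can exceed 18.

18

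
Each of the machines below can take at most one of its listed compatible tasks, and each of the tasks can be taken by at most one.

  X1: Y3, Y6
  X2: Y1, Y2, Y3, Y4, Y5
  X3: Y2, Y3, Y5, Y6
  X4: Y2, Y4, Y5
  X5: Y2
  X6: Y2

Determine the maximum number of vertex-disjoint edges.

Unit-capacity flow: source→left, listed edges, right→sink; max matching = max flow.
Augmenting path X1→Y3 (+1); matched 1.
Augmenting path X2→Y1 (+1); matched 2.
Augmenting path X3→Y2 (+1); matched 3.
Augmenting path X4→Y4 (+1); matched 4.
Augmenting path X5→Y2→X3→Y5 (+1); matched 5.
No augmenting path remains; maximum matching = 5.
König certificate: {X1, X2, X3, X4, Y2} is a vertex cover of size 5 (every listed pair touches it), so no matching can be larger.

5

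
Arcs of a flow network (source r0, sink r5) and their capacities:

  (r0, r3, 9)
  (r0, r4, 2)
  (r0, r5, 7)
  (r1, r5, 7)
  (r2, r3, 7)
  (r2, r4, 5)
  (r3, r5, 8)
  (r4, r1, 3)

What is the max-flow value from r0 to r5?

Augment r0→r5: bottleneck 7, flow now 7.
Augment r0→r3→r5: bottleneck 8, flow now 15.
Augment r0→r4→r1→r5: bottleneck 2, flow now 17.
No augmenting path remains; maximum flow = 17.
In the residual graph, reachable from r0: {r0, r3}.
Min-cut edges: r0→r4 (2), r0→r5 (7), r3→r5 (8); capacity 2 + 7 + 8 = 17.
This cut is saturated, so no flow can exceed 17.

17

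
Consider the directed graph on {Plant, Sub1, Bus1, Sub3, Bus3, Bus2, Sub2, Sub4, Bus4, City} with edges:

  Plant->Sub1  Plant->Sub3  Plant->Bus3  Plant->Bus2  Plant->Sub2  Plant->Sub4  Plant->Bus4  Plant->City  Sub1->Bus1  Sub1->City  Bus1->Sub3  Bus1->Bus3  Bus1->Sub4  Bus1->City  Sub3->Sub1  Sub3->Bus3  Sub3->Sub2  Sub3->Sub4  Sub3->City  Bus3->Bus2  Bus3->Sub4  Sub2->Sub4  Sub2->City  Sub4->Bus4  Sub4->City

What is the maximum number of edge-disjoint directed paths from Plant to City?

5

Assign every edge capacity 1; by Menger, the answer equals the max flow.
Path Plant→City (+1); total 1.
Path Plant→Sub1→City (+1); total 2.
Path Plant→Sub3→City (+1); total 3.
Path Plant→Sub2→City (+1); total 4.
Path Plant→Sub4→City (+1); total 5.
No residual Plant→City path; max flow = 5.
Certifying cut of size 5: {Plant→City, Plant→Sub1, Plant→Sub2, Plant→Sub3, Sub4→City}.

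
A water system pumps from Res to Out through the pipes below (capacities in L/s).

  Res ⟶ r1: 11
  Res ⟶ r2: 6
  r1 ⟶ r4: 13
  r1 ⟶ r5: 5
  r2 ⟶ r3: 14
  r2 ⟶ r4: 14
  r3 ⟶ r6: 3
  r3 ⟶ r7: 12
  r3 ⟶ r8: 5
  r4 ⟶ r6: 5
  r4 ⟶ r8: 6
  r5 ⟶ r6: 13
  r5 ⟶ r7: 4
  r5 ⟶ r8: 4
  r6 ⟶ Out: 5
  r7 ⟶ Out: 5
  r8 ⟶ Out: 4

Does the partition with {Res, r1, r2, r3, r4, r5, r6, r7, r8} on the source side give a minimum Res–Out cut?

Yes — it is a minimum cut (capacity 14).

Given cut capacity: 5 + 5 + 4 = 14.
Augment Res→r1→r4→r6→Out: bottleneck 5, flow now 5.
Augment Res→r1→r4→r8→Out: bottleneck 4, flow now 9.
Augment Res→r1→r5→r7→Out: bottleneck 2, flow now 11.
Augment Res→r2→r3→r7→Out: bottleneck 3, flow now 14.
No augmenting path remains; maximum flow = 14.
Cut capacity 14 equals the max flow, so it is a minimum cut.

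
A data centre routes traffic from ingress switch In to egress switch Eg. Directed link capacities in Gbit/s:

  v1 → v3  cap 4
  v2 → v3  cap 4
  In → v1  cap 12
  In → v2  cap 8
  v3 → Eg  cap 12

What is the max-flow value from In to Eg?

8

Augment In→v1→v3→Eg: bottleneck 4, flow now 4.
Augment In→v2→v3→Eg: bottleneck 4, flow now 8.
No augmenting path remains; maximum flow = 8.
In the residual graph, reachable from In: {In, v1, v2}.
Min-cut edges: v1→v3 (4), v2→v3 (4); capacity 4 + 4 = 8.
This cut is saturated, so no flow can exceed 8.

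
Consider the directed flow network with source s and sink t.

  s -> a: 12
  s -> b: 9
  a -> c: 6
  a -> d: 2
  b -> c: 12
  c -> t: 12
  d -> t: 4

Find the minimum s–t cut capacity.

Augment s→a→c→t: bottleneck 6, flow now 6.
Augment s→a→d→t: bottleneck 2, flow now 8.
Augment s→b→c→t: bottleneck 6, flow now 14.
No augmenting path remains; maximum flow = 14.
By max-flow min-cut, the minimum cut capacity equals the max flow.
In the residual graph, reachable from s: {s, a, b, c}.
Min-cut edges: a→d (2), c→t (12); capacity 2 + 12 = 14.

14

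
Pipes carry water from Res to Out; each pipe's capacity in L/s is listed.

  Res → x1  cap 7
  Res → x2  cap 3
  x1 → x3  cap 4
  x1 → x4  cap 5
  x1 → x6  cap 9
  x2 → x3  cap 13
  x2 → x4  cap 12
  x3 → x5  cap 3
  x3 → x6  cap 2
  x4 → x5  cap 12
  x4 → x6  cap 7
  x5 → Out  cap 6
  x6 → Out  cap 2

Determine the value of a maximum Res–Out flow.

8

Augment Res→x1→x6→Out: bottleneck 2, flow now 2.
Augment Res→x1→x3→x5→Out: bottleneck 3, flow now 5.
Augment Res→x1→x4→x5→Out: bottleneck 2, flow now 7.
Augment Res→x2→x4→x5→Out: bottleneck 1, flow now 8.
No augmenting path remains; maximum flow = 8.
In the residual graph, reachable from Res: {Res, x1, x2, x3, x4, x5, x6}.
Min-cut edges: x5→Out (6), x6→Out (2); capacity 6 + 2 = 8.
This cut is saturated, so no flow can exceed 8.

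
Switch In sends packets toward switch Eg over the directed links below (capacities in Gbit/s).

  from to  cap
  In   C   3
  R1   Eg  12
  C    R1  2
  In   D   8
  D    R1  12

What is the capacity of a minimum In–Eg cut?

10

Augment In→C→R1→Eg: bottleneck 2, flow now 2.
Augment In→D→R1→Eg: bottleneck 8, flow now 10.
No augmenting path remains; maximum flow = 10.
By max-flow min-cut, the minimum cut capacity equals the max flow.
In the residual graph, reachable from In: {In, C}.
Min-cut edges: In→D (8), C→R1 (2); capacity 8 + 2 = 10.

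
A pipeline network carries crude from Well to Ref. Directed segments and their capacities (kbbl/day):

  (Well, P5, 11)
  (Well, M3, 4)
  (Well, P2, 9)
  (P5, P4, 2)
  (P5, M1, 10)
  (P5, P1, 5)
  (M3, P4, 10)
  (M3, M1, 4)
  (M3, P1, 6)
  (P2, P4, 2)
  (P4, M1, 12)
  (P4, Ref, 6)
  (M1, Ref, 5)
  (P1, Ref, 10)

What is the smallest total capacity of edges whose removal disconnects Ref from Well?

17

Augment Well→P5→P4→Ref: bottleneck 2, flow now 2.
Augment Well→P5→M1→Ref: bottleneck 5, flow now 7.
Augment Well→P5→P1→Ref: bottleneck 4, flow now 11.
Augment Well→M3→P4→Ref: bottleneck 4, flow now 15.
Augment Well→P2→P4→P5→P1→Ref: bottleneck 1, flow now 16. (uses reverse residual edge)
Augment Well→P2→P4→M3→P1→Ref: bottleneck 1, flow now 17. (uses reverse residual edge)
No augmenting path remains; maximum flow = 17.
By max-flow min-cut, the minimum cut capacity equals the max flow.
In the residual graph, reachable from Well: {Well, P2}.
Min-cut edges: Well→P5 (11), Well→M3 (4), P2→P4 (2); capacity 11 + 4 + 2 = 17.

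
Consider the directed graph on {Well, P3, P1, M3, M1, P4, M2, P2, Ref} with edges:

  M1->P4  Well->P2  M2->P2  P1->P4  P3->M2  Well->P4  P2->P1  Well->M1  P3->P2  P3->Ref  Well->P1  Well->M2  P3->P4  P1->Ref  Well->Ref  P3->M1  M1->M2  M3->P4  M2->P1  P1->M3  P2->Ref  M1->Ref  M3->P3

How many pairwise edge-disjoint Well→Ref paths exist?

5

Assign every edge capacity 1; by Menger, the answer equals the max flow.
Path Well→Ref (+1); total 1.
Path Well→P1→Ref (+1); total 2.
Path Well→M1→Ref (+1); total 3.
Path Well→P2→Ref (+1); total 4.
Path Well→M2→P1→M3→P3→Ref (+1); total 5.
No residual Well→Ref path; max flow = 5.
Certifying cut of size 5: {Well→M1, Well→M2, Well→P1, Well→P2, Well→Ref}.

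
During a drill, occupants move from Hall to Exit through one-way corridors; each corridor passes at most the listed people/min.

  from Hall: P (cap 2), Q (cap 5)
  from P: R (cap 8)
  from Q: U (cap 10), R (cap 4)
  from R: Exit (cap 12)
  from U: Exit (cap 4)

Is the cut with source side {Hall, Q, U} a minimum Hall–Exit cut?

No — its capacity is 10, but the minimum cut has capacity 7.

Given cut capacity: 2 + 4 + 4 = 10.
Augment Hall→P→R→Exit: bottleneck 2, flow now 2.
Augment Hall→Q→R→Exit: bottleneck 4, flow now 6.
Augment Hall→Q→U→Exit: bottleneck 1, flow now 7.
No augmenting path remains; maximum flow = 7.
In the residual graph, reachable from Hall: {Hall}.
Min-cut edges: Hall→P (2), Hall→Q (5); capacity 2 + 5 = 7.
Cut capacity 10 exceeds the max flow 7, so it is not minimum.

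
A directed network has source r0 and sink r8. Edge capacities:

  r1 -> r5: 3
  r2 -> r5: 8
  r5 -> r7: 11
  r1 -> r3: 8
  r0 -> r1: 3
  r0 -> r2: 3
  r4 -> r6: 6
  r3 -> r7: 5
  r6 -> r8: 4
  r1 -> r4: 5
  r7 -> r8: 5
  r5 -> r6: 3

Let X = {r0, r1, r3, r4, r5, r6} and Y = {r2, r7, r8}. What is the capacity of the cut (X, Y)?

23

Edges leaving {r0, r1, r3, r4, r5, r6}: r0→r2 (3), r3→r7 (5), r5→r7 (11), r6→r8 (4).
Cut capacity = 3 + 5 + 11 + 4 = 23.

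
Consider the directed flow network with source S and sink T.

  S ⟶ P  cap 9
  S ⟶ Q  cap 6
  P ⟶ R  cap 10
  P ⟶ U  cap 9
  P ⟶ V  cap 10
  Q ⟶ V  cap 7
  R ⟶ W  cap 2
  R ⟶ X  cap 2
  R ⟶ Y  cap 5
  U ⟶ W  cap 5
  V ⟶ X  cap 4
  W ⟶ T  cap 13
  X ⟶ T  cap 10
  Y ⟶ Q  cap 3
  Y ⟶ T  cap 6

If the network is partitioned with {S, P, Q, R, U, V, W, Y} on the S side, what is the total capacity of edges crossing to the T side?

Edges leaving {S, P, Q, R, U, V, W, Y}: R→X (2), V→X (4), W→T (13), Y→T (6).
Cut capacity = 2 + 4 + 13 + 6 = 25.

25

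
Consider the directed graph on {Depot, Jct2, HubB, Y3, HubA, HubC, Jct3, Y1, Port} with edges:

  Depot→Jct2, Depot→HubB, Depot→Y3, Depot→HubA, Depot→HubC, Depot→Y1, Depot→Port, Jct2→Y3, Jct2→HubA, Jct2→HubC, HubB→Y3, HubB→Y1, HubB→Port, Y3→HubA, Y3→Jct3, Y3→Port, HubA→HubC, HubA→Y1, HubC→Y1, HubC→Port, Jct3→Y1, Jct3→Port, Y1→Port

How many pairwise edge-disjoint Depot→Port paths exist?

Assign every edge capacity 1; by Menger, the answer equals the max flow.
Path Depot→Port (+1); total 1.
Path Depot→HubB→Port (+1); total 2.
Path Depot→Y3→Port (+1); total 3.
Path Depot→HubC→Port (+1); total 4.
Path Depot→Y1→Port (+1); total 5.
Path Depot→Jct2→Y3→Jct3→Port (+1); total 6.
No residual Depot→Port path; max flow = 6.
Certifying cut of size 6: {Depot→HubB, Depot→Jct2, Depot→Port, Depot→Y3, HubC→Port, Y1→Port}.

6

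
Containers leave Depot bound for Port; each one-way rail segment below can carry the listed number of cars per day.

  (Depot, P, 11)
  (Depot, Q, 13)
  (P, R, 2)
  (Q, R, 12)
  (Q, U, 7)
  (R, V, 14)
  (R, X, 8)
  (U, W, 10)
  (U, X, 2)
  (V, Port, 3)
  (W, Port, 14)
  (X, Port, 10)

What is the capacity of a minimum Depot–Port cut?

Augment Depot→P→R→V→Port: bottleneck 2, flow now 2.
Augment Depot→Q→R→V→Port: bottleneck 1, flow now 3.
Augment Depot→Q→R→X→Port: bottleneck 8, flow now 11.
Augment Depot→Q→U→W→Port: bottleneck 4, flow now 15.
No augmenting path remains; maximum flow = 15.
By max-flow min-cut, the minimum cut capacity equals the max flow.
In the residual graph, reachable from Depot: {Depot, P}.
Min-cut edges: Depot→Q (13), P→R (2); capacity 13 + 2 = 15.

15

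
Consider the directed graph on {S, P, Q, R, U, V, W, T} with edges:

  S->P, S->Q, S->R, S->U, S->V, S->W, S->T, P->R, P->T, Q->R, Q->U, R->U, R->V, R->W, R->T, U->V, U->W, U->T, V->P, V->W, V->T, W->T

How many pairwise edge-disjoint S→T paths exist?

Assign every edge capacity 1; by Menger, the answer equals the max flow.
Path S→T (+1); total 1.
Path S→P→T (+1); total 2.
Path S→R→T (+1); total 3.
Path S→U→T (+1); total 4.
Path S→V→T (+1); total 5.
Path S→W→T (+1); total 6.
No residual S→T path; max flow = 6.
Certifying cut of size 6: {P→T, R→T, S→T, U→T, V→T, W→T}.

6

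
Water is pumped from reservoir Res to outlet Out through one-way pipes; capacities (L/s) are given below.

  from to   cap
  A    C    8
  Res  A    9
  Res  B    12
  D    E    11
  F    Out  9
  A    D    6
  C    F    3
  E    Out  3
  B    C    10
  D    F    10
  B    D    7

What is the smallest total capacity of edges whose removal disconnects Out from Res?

12

Augment Res→A→C→F→Out: bottleneck 3, flow now 3.
Augment Res→A→D→E→Out: bottleneck 3, flow now 6.
Augment Res→A→D→F→Out: bottleneck 3, flow now 9.
Augment Res→B→D→F→Out: bottleneck 3, flow now 12.
No augmenting path remains; maximum flow = 12.
By max-flow min-cut, the minimum cut capacity equals the max flow.
In the residual graph, reachable from Res: {Res, A, B, C, D, E, F}.
Min-cut edges: E→Out (3), F→Out (9); capacity 3 + 9 = 12.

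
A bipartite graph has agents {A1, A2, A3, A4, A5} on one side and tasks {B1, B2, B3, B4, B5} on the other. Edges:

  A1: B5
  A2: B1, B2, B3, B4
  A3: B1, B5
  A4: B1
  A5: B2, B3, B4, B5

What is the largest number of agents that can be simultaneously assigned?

4

Unit-capacity flow: source→left, listed edges, right→sink; max matching = max flow.
Augmenting path A1→B5 (+1); matched 1.
Augmenting path A2→B1 (+1); matched 2.
Augmenting path A5→B2 (+1); matched 3.
Augmenting path A3→B1→A2→B3 (+1); matched 4.
No augmenting path remains; maximum matching = 4.
König certificate: {A2, A5, B1, B5} is a vertex cover of size 4 (every listed pair touches it), so no matching can be larger.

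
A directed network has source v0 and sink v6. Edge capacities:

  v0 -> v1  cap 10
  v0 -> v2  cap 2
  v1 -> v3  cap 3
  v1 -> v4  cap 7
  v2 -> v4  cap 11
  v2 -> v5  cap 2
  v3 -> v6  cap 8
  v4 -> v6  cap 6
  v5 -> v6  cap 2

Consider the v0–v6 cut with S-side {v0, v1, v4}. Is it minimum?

Given cut capacity: 2 + 3 + 6 = 11.
Augment v0→v1→v3→v6: bottleneck 3, flow now 3.
Augment v0→v1→v4→v6: bottleneck 6, flow now 9.
Augment v0→v2→v5→v6: bottleneck 2, flow now 11.
No augmenting path remains; maximum flow = 11.
Cut capacity 11 equals the max flow, so it is a minimum cut.

Yes — it is a minimum cut (capacity 11).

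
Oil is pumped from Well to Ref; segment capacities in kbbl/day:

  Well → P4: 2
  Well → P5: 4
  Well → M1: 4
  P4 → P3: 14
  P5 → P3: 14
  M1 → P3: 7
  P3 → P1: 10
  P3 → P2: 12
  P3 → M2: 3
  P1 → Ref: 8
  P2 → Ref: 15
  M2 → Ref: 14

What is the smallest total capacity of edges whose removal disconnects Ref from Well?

Augment Well→P4→P3→P1→Ref: bottleneck 2, flow now 2.
Augment Well→P5→P3→P1→Ref: bottleneck 4, flow now 6.
Augment Well→M1→P3→P1→Ref: bottleneck 2, flow now 8.
Augment Well→M1→P3→P2→Ref: bottleneck 2, flow now 10.
No augmenting path remains; maximum flow = 10.
By max-flow min-cut, the minimum cut capacity equals the max flow.
In the residual graph, reachable from Well: {Well}.
Min-cut edges: Well→P4 (2), Well→P5 (4), Well→M1 (4); capacity 2 + 4 + 4 = 10.

10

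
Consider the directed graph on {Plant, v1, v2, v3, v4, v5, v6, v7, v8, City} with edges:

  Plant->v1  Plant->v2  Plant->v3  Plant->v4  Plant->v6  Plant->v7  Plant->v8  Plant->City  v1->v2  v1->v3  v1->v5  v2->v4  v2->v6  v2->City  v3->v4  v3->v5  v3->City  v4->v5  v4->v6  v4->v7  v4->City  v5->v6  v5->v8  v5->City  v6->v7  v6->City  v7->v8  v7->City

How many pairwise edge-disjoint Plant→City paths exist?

Assign every edge capacity 1; by Menger, the answer equals the max flow.
Path Plant→City (+1); total 1.
Path Plant→v2→City (+1); total 2.
Path Plant→v3→City (+1); total 3.
Path Plant→v4→City (+1); total 4.
Path Plant→v6→City (+1); total 5.
Path Plant→v7→City (+1); total 6.
Path Plant→v1→v5→City (+1); total 7.
No residual Plant→City path; max flow = 7.
Certifying cut of size 7: {Plant→City, Plant→v1, Plant→v2, Plant→v3, Plant→v4, Plant→v6, Plant→v7}.

7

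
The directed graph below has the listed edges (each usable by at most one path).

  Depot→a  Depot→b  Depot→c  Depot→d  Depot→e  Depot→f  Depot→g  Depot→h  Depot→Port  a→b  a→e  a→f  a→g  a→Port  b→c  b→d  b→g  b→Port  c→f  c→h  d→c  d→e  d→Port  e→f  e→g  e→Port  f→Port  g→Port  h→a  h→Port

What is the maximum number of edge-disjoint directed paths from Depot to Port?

8

Assign every edge capacity 1; by Menger, the answer equals the max flow.
Path Depot→Port (+1); total 1.
Path Depot→a→Port (+1); total 2.
Path Depot→b→Port (+1); total 3.
Path Depot→d→Port (+1); total 4.
Path Depot→e→Port (+1); total 5.
Path Depot→f→Port (+1); total 6.
Path Depot→g→Port (+1); total 7.
Path Depot→h→Port (+1); total 8.
No residual Depot→Port path; max flow = 8.
Certifying cut of size 8: {Depot→Port, a→Port, b→Port, d→Port, e→Port, f→Port, g→Port, h→Port}.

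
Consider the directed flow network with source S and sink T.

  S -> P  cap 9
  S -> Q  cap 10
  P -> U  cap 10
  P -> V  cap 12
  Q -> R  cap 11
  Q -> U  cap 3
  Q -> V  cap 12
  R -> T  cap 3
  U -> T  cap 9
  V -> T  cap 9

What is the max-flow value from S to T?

Augment S→P→U→T: bottleneck 9, flow now 9.
Augment S→Q→R→T: bottleneck 3, flow now 12.
Augment S→Q→V→T: bottleneck 7, flow now 19.
No augmenting path remains; maximum flow = 19.
In the residual graph, reachable from S: {S}.
Min-cut edges: S→P (9), S→Q (10); capacity 9 + 10 = 19.
This cut is saturated, so no flow can exceed 19.

19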